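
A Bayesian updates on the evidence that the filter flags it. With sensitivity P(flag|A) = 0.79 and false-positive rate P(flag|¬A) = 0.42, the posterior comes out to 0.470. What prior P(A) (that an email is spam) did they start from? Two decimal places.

P(A) = 0.32

Bayes' rule in odds form gives O(A|E) = O(A)·[P(E|A)/P(E|¬A)], hence O(A) = O(A|E)/LR.
Posterior odds = 0.470/(1−0.470) = 0.8868. LR = 0.79/0.42 = 1.8810.
Prior odds = 0.8868/1.8810 = 0.4715, so P(A) = 0.4715/(1+0.4715) ≈ 0.32.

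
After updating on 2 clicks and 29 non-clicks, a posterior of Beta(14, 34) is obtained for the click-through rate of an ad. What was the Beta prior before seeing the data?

Beta(12, 5)

Beta is conjugate to the binomial likelihood: posterior = Beta(α+s, β+f).
Subtract the data counts: 14−2=12, 34−29=5.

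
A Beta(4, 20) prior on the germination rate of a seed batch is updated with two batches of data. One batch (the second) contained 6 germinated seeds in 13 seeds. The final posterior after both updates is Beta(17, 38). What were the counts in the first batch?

Sequential conjugate updates are equivalent to a single update on the pooled data, so total successes = posterior α − prior α and total failures = posterior β − prior β.
Total across both batches: 17−4=13 germinated seeds, 38−20=18 non-germinating seeds.
Subtract the second batch: 13−6=7 germinated seeds and 18−7=11 non-germinating seeds.

7 germinated seeds and 11 non-germinating seeds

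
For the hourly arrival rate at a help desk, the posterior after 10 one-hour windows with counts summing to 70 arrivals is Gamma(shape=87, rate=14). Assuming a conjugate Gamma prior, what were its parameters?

Gamma(shape=17, rate=4)

Gamma–Poisson conjugacy: posterior shape = α + Σxᵢ, posterior rate = β + n.
So α = 87 − 70 = 17 and β = 14 − 10 = 4.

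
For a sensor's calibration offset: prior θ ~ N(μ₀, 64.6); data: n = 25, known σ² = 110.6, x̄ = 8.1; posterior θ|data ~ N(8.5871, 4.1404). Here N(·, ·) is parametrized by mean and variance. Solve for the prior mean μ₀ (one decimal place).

The posterior mean is a precision-weighted average: μ_n = (τ₀μ₀ + τ_data·x̄)/(τ₀+τ_data), with τ₀=1/σ₀² and τ_data=n/σ².
Here τ₀ = 1/64.6 = 0.015480 and τ_data = 25/110.6 = 0.226040, so τ_n = 0.241520.
Rearranging for μ₀: μ₀ = (μ_n·τ_n − τ_data·x̄)/τ₀ = (8.5871·0.241520 − 0.226040·8.1) / 0.015480 = 0.243032/0.015480 ≈ 15.7.

μ₀ = 15.7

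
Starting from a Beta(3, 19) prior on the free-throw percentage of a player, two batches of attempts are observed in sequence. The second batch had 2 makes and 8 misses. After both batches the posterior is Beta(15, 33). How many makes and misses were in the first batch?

10 makes and 6 misses

Sequential conjugate updates are equivalent to a single update on the pooled data, so total successes = posterior α − prior α and total failures = posterior β − prior β.
Total across both batches: 15−3=12 makes, 33−19=14 misses.
Subtract the second batch: 12−2=10 makes and 14−8=6 misses.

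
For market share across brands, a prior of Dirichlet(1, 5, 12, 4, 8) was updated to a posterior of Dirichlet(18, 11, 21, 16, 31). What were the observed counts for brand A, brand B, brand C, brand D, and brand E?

counts (17, 6, 9, 12, 23)

For a Dirichlet(α) prior with multinomial counts c, the posterior is Dirichlet(α + c) componentwise.
Counts are posterior − prior componentwise: 18−1=17, 11−5=6, 21−12=9, 16−4=12, 31−8=23.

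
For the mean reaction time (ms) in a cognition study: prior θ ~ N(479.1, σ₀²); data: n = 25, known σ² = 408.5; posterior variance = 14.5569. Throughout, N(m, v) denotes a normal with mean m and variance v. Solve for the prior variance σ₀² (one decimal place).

σ₀² = 133.4

For the Normal–Normal model with known σ², precisions add: τ_n = τ₀ + n/σ².
So 1/σ₀² = 1/14.5569 − 25/408.5 = 0.068696 − 0.061200 = 0.007496.
Hence σ₀² = 1/0.007496 ≈ 133.4.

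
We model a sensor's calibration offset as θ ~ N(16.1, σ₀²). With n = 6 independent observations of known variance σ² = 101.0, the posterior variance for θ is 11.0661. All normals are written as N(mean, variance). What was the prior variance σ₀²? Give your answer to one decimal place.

σ₀² = 32.3

Posterior precision equals prior precision plus data precision: 1/σ_n² = 1/σ₀² + n/σ².
So 1/σ₀² = 1/11.0661 − 6/101.0 = 0.090366 − 0.059406 = 0.030960.
Hence σ₀² = 1/0.030960 ≈ 32.3.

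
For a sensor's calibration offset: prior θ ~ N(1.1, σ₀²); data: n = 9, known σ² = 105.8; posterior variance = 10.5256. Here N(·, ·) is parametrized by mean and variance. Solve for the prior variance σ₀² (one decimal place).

σ₀² = 100.6

For the Normal–Normal model with known σ², precisions add: τ_n = τ₀ + n/σ².
So 1/σ₀² = 1/10.5256 − 9/105.8 = 0.095006 − 0.085066 = 0.009940.
Hence σ₀² = 1/0.009940 ≈ 100.6.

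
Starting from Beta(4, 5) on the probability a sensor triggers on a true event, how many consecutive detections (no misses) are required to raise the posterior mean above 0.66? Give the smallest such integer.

k = 6

After k detections and 0 misses the posterior is Beta(4+k, 5), with mean (4+k)/(4+5+k).
Set (4+k)/(9+k) > 0.66 and solve: k > (0.66·9 − 4)/(1 − 0.66) = 5.706.
The smallest integer exceeding 5.706 is 6.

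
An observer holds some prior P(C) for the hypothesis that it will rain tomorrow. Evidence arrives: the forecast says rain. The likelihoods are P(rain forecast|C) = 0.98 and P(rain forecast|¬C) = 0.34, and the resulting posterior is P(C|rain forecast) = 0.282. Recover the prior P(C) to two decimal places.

P(C) = 0.12

Bayes' rule in odds form gives O(C|E) = O(C)·[P(E|C)/P(E|¬C)], hence O(C) = O(C|E)/LR.
Posterior odds = 0.282/(1−0.282) = 0.3928. LR = 0.98/0.34 = 2.8824.
Prior odds = 0.3928/2.8824 = 0.1363, so P(C) = 0.1363/(1+0.1363) ≈ 0.12.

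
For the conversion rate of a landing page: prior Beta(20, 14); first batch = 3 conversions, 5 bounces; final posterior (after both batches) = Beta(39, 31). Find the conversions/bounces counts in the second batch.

16 conversions and 12 bounces

Sequential conjugate updates are equivalent to a single update on the pooled data, so total successes = posterior α − prior α and total failures = posterior β − prior β.
Total across both batches: 39−20=19 conversions, 31−14=17 bounces.
Subtract the first batch: 19−3=16 conversions and 17−5=12 bounces.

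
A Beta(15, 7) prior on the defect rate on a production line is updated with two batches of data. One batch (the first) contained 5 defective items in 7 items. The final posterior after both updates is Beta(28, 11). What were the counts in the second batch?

8 defective items and 2 good items

Because Beta–binomial updating is additive in the counts, the combined data contributed (α_post−α_prior, β_post−β_prior) successes and failures.
Total across both batches: 28−15=13 defective items, 11−7=4 good items.
Subtract the first batch: 13−5=8 defective items and 4−2=2 good items.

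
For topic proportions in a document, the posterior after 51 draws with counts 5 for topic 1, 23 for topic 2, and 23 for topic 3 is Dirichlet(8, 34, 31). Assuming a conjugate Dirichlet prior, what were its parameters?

For a Dirichlet(α) prior with multinomial counts c, the posterior is Dirichlet(α + c) componentwise.
Subtract each count from the matching posterior parameter: 8−5=3, 34−23=11, 31−23=8.

Dirichlet(3, 11, 8)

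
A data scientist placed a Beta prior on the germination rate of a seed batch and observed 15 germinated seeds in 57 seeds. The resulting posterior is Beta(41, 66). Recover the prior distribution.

Beta(26, 24)

A Beta(α, β) prior with s successes and f failures in binomial data gives a Beta(α+s, β+f) posterior.
Subtract the data counts: 41−15=26, 66−42=24.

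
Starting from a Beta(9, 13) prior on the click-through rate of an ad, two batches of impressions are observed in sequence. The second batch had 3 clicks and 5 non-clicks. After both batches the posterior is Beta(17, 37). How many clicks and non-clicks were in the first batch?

Sequential conjugate updates are equivalent to a single update on the pooled data, so total successes = posterior α − prior α and total failures = posterior β − prior β.
Total across both batches: 17−9=8 clicks, 37−13=24 non-clicks.
Subtract the second batch: 8−3=5 clicks and 24−5=19 non-clicks.

5 clicks and 19 non-clicks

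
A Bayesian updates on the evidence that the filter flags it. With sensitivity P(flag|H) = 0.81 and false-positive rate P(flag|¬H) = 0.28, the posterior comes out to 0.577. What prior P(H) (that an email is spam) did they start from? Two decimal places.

P(H) = 0.32

Bayes' rule in odds form gives O(H|E) = O(H)·[P(E|H)/P(E|¬H)], hence O(H) = O(H|E)/LR.
Posterior odds = 0.577/(1−0.577) = 1.3641. LR = 0.81/0.28 = 2.8929.
Prior odds = 1.3641/2.8929 = 0.4715, so P(H) = 0.4715/(1+0.4715) ≈ 0.32.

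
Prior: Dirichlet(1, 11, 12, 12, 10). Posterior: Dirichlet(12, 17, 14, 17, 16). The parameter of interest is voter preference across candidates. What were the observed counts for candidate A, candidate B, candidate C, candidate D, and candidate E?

For a Dirichlet(α) prior with multinomial counts c, the posterior is Dirichlet(α + c) componentwise.
Counts are posterior − prior componentwise: 12−1=11, 17−11=6, 14−12=2, 17−12=5, 16−10=6.

counts (11, 6, 2, 5, 6)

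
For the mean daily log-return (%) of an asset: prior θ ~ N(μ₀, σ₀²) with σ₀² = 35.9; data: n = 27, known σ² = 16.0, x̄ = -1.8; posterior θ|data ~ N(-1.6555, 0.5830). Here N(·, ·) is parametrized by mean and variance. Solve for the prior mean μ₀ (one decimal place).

The posterior mean is a precision-weighted average: μ_n = (τ₀μ₀ + τ_data·x̄)/(τ₀+τ_data), with τ₀=1/σ₀² and τ_data=n/σ².
Here τ₀ = 1/35.9 = 0.027855 and τ_data = 27/16.0 = 1.687500, so τ_n = 1.715355.
Rearranging for μ₀: μ₀ = (μ_n·τ_n − τ_data·x̄)/τ₀ = (-1.6555·1.715355 − 1.687500·-1.8) / 0.027855 = 0.197730/0.027855 ≈ 7.1.

μ₀ = 7.1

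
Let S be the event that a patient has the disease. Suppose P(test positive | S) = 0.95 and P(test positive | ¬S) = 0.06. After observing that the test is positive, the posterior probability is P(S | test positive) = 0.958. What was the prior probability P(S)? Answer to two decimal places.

Bayes' rule in odds form gives O(S|E) = O(S)·[P(E|S)/P(E|¬S)], hence O(S) = O(S|E)/LR.
Posterior odds = 0.958/(1−0.958) = 22.8095. LR = 0.95/0.06 = 15.8333.
Prior odds = 22.8095/15.8333 = 1.4406, so P(S) = 1.4406/(1+1.4406) ≈ 0.59.

P(S) = 0.59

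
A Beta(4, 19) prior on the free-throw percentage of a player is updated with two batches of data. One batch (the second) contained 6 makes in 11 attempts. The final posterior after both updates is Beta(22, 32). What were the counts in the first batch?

Sequential conjugate updates are equivalent to a single update on the pooled data, so total successes = posterior α − prior α and total failures = posterior β − prior β.
Total across both batches: 22−4=18 makes, 32−19=13 misses.
Subtract the second batch: 18−6=12 makes and 13−5=8 misses.

12 makes and 8 misses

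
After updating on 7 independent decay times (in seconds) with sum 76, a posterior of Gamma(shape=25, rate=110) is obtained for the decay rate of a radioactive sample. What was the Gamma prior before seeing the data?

For an exponential likelihood with a Gamma(α, β) prior on the rate, n observations with total T give posterior Gamma(α+n, β+T).
So α = 25 − 7 = 18 and β = 110 − 76 = 34.

Gamma(shape=18, rate=34)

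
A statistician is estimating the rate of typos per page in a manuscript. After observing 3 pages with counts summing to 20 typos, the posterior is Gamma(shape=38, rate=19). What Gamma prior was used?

Gamma–Poisson conjugacy: posterior shape = α + Σxᵢ, posterior rate = β + n.
So α = 38 − 20 = 18 and β = 19 − 3 = 16.

Gamma(shape=18, rate=16)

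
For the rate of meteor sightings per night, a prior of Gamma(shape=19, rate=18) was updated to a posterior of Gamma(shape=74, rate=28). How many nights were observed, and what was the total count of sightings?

n = 10 nights with total 55 sightings

A Gamma(α, β) prior (rate parametrization) on a Poisson rate with n observations summing to S gives posterior Gamma(α+S, β+n).
Matching: Σxᵢ = 74 − 19 = 55 and n = 28 − 18 = 10.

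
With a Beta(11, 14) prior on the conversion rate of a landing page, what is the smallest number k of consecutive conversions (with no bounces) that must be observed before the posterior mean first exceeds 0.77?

After k conversions and 0 bounces the posterior is Beta(11+k, 14), with mean (11+k)/(11+14+k).
Set (11+k)/(25+k) > 0.77 and solve: k > (0.77·25 − 11)/(1 − 0.77) = 35.870.
The smallest integer exceeding 35.870 is 36, and checking k=36: (47)/(61) = 0.7705 > 0.77.

k = 36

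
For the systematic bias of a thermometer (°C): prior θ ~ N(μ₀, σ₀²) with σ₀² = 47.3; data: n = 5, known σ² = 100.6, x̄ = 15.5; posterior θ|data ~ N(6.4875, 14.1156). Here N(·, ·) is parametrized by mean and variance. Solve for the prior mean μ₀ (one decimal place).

μ₀ = -14.7

With known observation variance, the Normal–Normal posterior has precision τ_n = τ₀ + n/σ² and mean μ_n = (τ₀μ₀ + (n/σ²)x̄)/τ_n.
Here τ₀ = 1/47.3 = 0.021142 and τ_data = 5/100.6 = 0.049702, so τ_n = 0.070844.
Rearranging for μ₀: μ₀ = (μ_n·τ_n − τ_data·x̄)/τ₀ = (6.4875·0.070844 − 0.049702·15.5) / 0.021142 = -0.310781/0.021142 ≈ -14.7.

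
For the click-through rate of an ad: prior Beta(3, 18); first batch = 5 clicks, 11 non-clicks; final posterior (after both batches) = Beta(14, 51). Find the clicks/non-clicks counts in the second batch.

6 clicks and 22 non-clicks

Sequential conjugate updates are equivalent to a single update on the pooled data, so total successes = posterior α − prior α and total failures = posterior β − prior β.
Total across both batches: 14−3=11 clicks, 51−18=33 non-clicks.
Subtract the first batch: 11−5=6 clicks and 33−11=22 non-clicks.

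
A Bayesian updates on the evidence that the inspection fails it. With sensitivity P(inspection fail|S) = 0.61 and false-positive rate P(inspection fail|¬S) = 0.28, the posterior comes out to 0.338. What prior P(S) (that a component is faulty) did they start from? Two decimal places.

Bayes' rule in odds form gives O(S|E) = O(S)·[P(E|S)/P(E|¬S)], hence O(S) = O(S|E)/LR.
Posterior odds = 0.338/(1−0.338) = 0.5106. LR = 0.61/0.28 = 2.1786.
Prior odds = 0.5106/2.1786 = 0.2344, so P(S) = 0.2344/(1+0.2344) ≈ 0.19.

P(S) = 0.19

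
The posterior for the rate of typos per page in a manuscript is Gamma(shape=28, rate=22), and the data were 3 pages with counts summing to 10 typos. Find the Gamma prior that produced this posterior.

A Gamma(α, β) prior (rate parametrization) on a Poisson rate with n observations summing to S gives posterior Gamma(α+S, β+n).
So α = 28 − 10 = 18 and β = 22 − 3 = 19.

Gamma(shape=18, rate=19)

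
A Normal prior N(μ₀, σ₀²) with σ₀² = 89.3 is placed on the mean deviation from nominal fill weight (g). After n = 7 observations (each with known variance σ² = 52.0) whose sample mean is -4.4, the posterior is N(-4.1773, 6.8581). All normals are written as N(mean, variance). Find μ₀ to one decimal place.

μ₀ = -1.5

The posterior mean is a precision-weighted average: μ_n = (τ₀μ₀ + τ_data·x̄)/(τ₀+τ_data), with τ₀=1/σ₀² and τ_data=n/σ².
Here τ₀ = 1/89.3 = 0.011198 and τ_data = 7/52.0 = 0.134615, so τ_n = 0.145813.
Rearranging for μ₀: μ₀ = (μ_n·τ_n − τ_data·x̄)/τ₀ = (-4.1773·0.145813 − 0.134615·-4.4) / 0.011198 = -0.016799/0.011198 ≈ -1.5.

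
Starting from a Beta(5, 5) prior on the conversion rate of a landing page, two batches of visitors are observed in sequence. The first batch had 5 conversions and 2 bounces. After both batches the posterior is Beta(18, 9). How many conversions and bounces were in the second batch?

8 conversions and 2 bounces

Sequential conjugate updates are equivalent to a single update on the pooled data, so total successes = posterior α − prior α and total failures = posterior β − prior β.
Total across both batches: 18−5=13 conversions, 9−5=4 bounces.
Subtract the first batch: 13−5=8 conversions and 4−2=2 bounces.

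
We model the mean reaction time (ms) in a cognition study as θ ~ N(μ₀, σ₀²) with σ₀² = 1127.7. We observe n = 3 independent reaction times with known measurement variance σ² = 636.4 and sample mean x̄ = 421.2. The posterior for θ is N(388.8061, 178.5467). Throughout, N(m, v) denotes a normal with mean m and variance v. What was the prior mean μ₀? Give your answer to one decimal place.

μ₀ = 216.6

The posterior mean is a precision-weighted average: μ_n = (τ₀μ₀ + τ_data·x̄)/(τ₀+τ_data), with τ₀=1/σ₀² and τ_data=n/σ².
Here τ₀ = 1/1127.7 = 0.000887 and τ_data = 3/636.4 = 0.004714, so τ_n = 0.005601.
Rearranging for μ₀: μ₀ = (μ_n·τ_n − τ_data·x̄)/τ₀ = (388.8061·0.005601 − 0.004714·421.2) / 0.000887 = 0.192166/0.000887 ≈ 216.6.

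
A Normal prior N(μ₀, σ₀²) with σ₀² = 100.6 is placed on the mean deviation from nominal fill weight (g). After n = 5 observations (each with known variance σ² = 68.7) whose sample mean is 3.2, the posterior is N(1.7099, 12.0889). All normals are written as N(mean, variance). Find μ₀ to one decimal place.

With known observation variance, the Normal–Normal posterior has precision τ_n = τ₀ + n/σ² and mean μ_n = (τ₀μ₀ + (n/σ²)x̄)/τ_n.
Here τ₀ = 1/100.6 = 0.009940 and τ_data = 5/68.7 = 0.072780, so τ_n = 0.082720.
Rearranging for μ₀: μ₀ = (μ_n·τ_n − τ_data·x̄)/τ₀ = (1.7099·0.082720 − 0.072780·3.2) / 0.009940 = -0.091453/0.009940 ≈ -9.2.

μ₀ = -9.2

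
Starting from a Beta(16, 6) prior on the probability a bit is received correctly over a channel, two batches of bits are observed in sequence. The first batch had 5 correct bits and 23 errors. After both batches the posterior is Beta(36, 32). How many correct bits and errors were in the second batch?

15 correct bits and 3 errors

Sequential conjugate updates are equivalent to a single update on the pooled data, so total successes = posterior α − prior α and total failures = posterior β − prior β.
Total across both batches: 36−16=20 correct bits, 32−6=26 errors.
Subtract the first batch: 20−5=15 correct bits and 26−23=3 errors.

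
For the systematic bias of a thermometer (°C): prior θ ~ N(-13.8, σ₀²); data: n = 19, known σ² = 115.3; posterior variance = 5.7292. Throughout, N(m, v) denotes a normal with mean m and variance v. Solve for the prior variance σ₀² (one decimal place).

σ₀² = 102.5

For the Normal–Normal model with known σ², precisions add: τ_n = τ₀ + n/σ².
So 1/σ₀² = 1/5.7292 − 19/115.3 = 0.174544 − 0.164788 = 0.009756.
Hence σ₀² = 1/0.009756 ≈ 102.5.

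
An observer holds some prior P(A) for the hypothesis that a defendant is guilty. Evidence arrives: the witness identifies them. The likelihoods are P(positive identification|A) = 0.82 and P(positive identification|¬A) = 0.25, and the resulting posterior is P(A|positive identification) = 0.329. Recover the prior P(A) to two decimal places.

P(A) = 0.13

In odds form, posterior odds = prior odds × likelihood ratio, so prior odds = posterior odds ÷ LR.
Posterior odds = 0.329/(1−0.329) = 0.4903. LR = 0.82/0.25 = 3.2800.
Prior odds = 0.4903/3.2800 = 0.1495, so P(A) = 0.1495/(1+0.1495) ≈ 0.13.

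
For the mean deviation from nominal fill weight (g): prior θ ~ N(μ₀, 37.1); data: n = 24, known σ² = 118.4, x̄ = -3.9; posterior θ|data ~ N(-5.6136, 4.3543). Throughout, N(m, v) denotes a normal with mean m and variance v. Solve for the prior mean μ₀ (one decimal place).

With known observation variance, the Normal–Normal posterior has precision τ_n = τ₀ + n/σ² and mean μ_n = (τ₀μ₀ + (n/σ²)x̄)/τ_n.
Here τ₀ = 1/37.1 = 0.026954 and τ_data = 24/118.4 = 0.202703, so τ_n = 0.229657.
Rearranging for μ₀: μ₀ = (μ_n·τ_n − τ_data·x̄)/τ₀ = (-5.6136·0.229657 − 0.202703·-3.9) / 0.026954 = -0.498661/0.026954 ≈ -18.5.

μ₀ = -18.5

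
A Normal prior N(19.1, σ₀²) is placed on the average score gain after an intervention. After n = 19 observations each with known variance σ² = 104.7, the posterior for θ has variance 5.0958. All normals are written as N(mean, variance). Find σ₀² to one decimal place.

σ₀² = 67.7

Posterior precision equals prior precision plus data precision: 1/σ_n² = 1/σ₀² + n/σ².
So 1/σ₀² = 1/5.0958 − 19/104.7 = 0.196240 − 0.181471 = 0.014769.
Hence σ₀² = 1/0.014769 ≈ 67.7.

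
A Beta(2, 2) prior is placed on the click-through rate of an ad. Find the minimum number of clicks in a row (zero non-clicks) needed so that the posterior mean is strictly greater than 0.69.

k = 3

After k clicks and 0 non-clicks the posterior is Beta(2+k, 2), with mean (2+k)/(2+2+k).
Set (2+k)/(4+k) > 0.69 and solve: k > (0.69·4 − 2)/(1 − 0.69) = 2.452.
The smallest integer exceeding 2.452 is 3, and checking k=3: (5)/(7) = 0.7143 > 0.69.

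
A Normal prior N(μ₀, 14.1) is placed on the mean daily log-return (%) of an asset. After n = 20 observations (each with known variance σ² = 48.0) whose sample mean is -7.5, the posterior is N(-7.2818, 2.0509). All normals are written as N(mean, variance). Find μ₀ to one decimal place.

μ₀ = -6.0

The posterior mean is a precision-weighted average: μ_n = (τ₀μ₀ + τ_data·x̄)/(τ₀+τ_data), with τ₀=1/σ₀² and τ_data=n/σ².
Here τ₀ = 1/14.1 = 0.070922 and τ_data = 20/48.0 = 0.416667, so τ_n = 0.487589.
Rearranging for μ₀: μ₀ = (μ_n·τ_n − τ_data·x̄)/τ₀ = (-7.2818·0.487589 − 0.416667·-7.5) / 0.070922 = -0.425523/0.070922 ≈ -6.0.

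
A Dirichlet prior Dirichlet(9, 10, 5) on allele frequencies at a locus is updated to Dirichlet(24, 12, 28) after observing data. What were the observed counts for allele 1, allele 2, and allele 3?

counts (15, 2, 23)

For a Dirichlet(α) prior with multinomial counts c, the posterior is Dirichlet(α + c) componentwise.
Counts are posterior − prior componentwise: 24−9=15, 12−10=2, 28−5=23.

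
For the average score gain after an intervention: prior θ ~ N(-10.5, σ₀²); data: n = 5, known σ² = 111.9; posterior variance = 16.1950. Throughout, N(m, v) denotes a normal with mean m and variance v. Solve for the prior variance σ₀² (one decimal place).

Posterior precision equals prior precision plus data precision: 1/σ_n² = 1/σ₀² + n/σ².
So 1/σ₀² = 1/16.1950 − 5/111.9 = 0.061747 − 0.044683 = 0.017064.
Hence σ₀² = 1/0.017064 ≈ 58.6.

σ₀² = 58.6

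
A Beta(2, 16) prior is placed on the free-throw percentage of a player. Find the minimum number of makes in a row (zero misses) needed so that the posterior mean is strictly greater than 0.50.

After k makes and 0 misses the posterior is Beta(2+k, 16), with mean (2+k)/(2+16+k).
Set (2+k)/(18+k) > 0.50 and solve: k > (0.50·18 − 2)/(1 − 0.50) = 14.000.
The smallest integer exceeding 14.000 is 15, and checking k=15: (17)/(33) = 0.5152 > 0.50.

k = 15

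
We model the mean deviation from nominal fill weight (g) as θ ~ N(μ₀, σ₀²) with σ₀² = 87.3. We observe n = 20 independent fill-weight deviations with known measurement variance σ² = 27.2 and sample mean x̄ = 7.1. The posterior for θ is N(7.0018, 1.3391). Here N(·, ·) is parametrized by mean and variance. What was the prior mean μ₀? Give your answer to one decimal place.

The posterior mean is a precision-weighted average: μ_n = (τ₀μ₀ + τ_data·x̄)/(τ₀+τ_data), with τ₀=1/σ₀² and τ_data=n/σ².
Here τ₀ = 1/87.3 = 0.011455 and τ_data = 20/27.2 = 0.735294, so τ_n = 0.746749.
Rearranging for μ₀: μ₀ = (μ_n·τ_n − τ_data·x̄)/τ₀ = (7.0018·0.746749 − 0.735294·7.1) / 0.011455 = 0.008000/0.011455 ≈ 0.7.

μ₀ = 0.7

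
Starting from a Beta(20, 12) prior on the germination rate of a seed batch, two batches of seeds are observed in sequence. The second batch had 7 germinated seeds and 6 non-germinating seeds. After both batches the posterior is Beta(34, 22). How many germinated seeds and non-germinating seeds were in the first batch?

7 germinated seeds and 4 non-germinating seeds

Sequential conjugate updates are equivalent to a single update on the pooled data, so total successes = posterior α − prior α and total failures = posterior β − prior β.
Total across both batches: 34−20=14 germinated seeds, 22−12=10 non-germinating seeds.
Subtract the second batch: 14−7=7 germinated seeds and 10−6=4 non-germinating seeds.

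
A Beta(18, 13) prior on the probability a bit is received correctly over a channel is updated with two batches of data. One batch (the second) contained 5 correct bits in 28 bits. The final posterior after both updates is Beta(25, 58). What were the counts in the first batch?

2 correct bits and 22 errors

Because Beta–binomial updating is additive in the counts, the combined data contributed (α_post−α_prior, β_post−β_prior) successes and failures.
Total across both batches: 25−18=7 correct bits, 58−13=45 errors.
Subtract the second batch: 7−5=2 correct bits and 45−23=22 errors.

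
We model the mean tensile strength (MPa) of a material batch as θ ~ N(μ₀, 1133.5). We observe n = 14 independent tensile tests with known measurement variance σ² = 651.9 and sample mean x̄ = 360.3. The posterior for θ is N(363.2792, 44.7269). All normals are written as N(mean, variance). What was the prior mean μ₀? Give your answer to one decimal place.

μ₀ = 435.8

With known observation variance, the Normal–Normal posterior has precision τ_n = τ₀ + n/σ² and mean μ_n = (τ₀μ₀ + (n/σ²)x̄)/τ_n.
Here τ₀ = 1/1133.5 = 0.000882 and τ_data = 14/651.9 = 0.021476, so τ_n = 0.022358.
Rearranging for μ₀: μ₀ = (μ_n·τ_n − τ_data·x̄)/τ₀ = (363.2792·0.022358 − 0.021476·360.3) / 0.000882 = 0.384394/0.000882 ≈ 435.8.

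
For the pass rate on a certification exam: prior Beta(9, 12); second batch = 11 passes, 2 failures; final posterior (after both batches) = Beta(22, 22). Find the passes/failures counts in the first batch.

2 passes and 8 failures

Sequential conjugate updates are equivalent to a single update on the pooled data, so total successes = posterior α − prior α and total failures = posterior β − prior β.
Total across both batches: 22−9=13 passes, 22−12=10 failures.
Subtract the second batch: 13−11=2 passes and 10−2=8 failures.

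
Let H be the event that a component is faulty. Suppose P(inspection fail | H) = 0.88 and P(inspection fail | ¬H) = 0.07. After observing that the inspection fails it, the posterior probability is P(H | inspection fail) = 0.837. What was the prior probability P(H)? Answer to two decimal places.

P(H) = 0.29

Bayes' rule in odds form gives O(H|E) = O(H)·[P(E|H)/P(E|¬H)], hence O(H) = O(H|E)/LR.
Posterior odds = 0.837/(1−0.837) = 5.1350. LR = 0.88/0.07 = 12.5714.
Prior odds = 5.1350/12.5714 = 0.4085, so P(H) = 0.4085/(1+0.4085) ≈ 0.29.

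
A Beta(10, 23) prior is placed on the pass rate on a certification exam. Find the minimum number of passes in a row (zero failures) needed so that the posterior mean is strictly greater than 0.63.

k = 30

After k passes and 0 failures the posterior is Beta(10+k, 23), with mean (10+k)/(10+23+k).
Set (10+k)/(33+k) > 0.63 and solve: k > (0.63·33 − 10)/(1 − 0.63) = 29.162.
The smallest integer exceeding 29.162 is 30, and checking k=30: (40)/(63) = 0.6349 > 0.63.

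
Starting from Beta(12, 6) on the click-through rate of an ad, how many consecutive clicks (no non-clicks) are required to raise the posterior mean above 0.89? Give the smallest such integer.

After k clicks and 0 non-clicks the posterior is Beta(12+k, 6), with mean (12+k)/(12+6+k).
Set (12+k)/(18+k) > 0.89 and solve: k > (0.89·18 − 12)/(1 − 0.89) = 36.545.
The smallest integer exceeding 36.545 is 37.

k = 37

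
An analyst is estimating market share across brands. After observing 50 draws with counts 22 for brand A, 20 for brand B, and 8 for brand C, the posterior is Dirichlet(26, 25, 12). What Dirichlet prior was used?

Dirichlet(4, 5, 4)

For a Dirichlet(α) prior with multinomial counts c, the posterior is Dirichlet(α + c) componentwise.
Subtract each count from the matching posterior parameter: 26−22=4, 25−20=5, 12−8=4.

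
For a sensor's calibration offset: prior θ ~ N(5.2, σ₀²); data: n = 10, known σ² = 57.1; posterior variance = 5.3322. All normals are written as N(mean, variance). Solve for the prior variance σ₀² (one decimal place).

For the Normal–Normal model with known σ², precisions add: τ_n = τ₀ + n/σ².
So 1/σ₀² = 1/5.3322 − 10/57.1 = 0.187540 − 0.175131 = 0.012409.
Hence σ₀² = 1/0.012409 ≈ 80.6.

σ₀² = 80.6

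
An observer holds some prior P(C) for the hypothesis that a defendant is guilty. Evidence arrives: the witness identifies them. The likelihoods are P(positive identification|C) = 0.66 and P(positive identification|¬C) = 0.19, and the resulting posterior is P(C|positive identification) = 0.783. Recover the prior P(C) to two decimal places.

In odds form, posterior odds = prior odds × likelihood ratio, so prior odds = posterior odds ÷ LR.
Posterior odds = 0.783/(1−0.783) = 3.6083. LR = 0.66/0.19 = 3.4737.
Prior odds = 3.6083/3.4737 = 1.0387, so P(C) = 1.0387/(1+1.0387) ≈ 0.51.

P(C) = 0.51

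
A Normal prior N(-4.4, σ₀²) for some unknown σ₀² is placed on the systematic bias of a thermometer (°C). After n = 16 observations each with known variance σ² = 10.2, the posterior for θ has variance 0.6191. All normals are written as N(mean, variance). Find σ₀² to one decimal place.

σ₀² = 21.4

Posterior precision equals prior precision plus data precision: 1/σ_n² = 1/σ₀² + n/σ².
So 1/σ₀² = 1/0.6191 − 16/10.2 = 1.615248 − 1.568627 = 0.046621.
Hence σ₀² = 1/0.046621 ≈ 21.4.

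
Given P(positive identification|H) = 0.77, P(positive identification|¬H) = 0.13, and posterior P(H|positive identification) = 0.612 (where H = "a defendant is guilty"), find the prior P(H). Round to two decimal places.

P(H) = 0.21

Bayes' rule in odds form gives O(H|E) = O(H)·[P(E|H)/P(E|¬H)], hence O(H) = O(H|E)/LR.
Posterior odds = 0.612/(1−0.612) = 1.5773. LR = 0.77/0.13 = 5.9231.
Prior odds = 1.5773/5.9231 = 0.2663, so P(H) = 0.2663/(1+0.2663) ≈ 0.21.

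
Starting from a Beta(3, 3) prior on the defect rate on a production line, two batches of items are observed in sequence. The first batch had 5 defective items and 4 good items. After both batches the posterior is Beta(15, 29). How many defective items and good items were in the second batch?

7 defective items and 22 good items

Sequential conjugate updates are equivalent to a single update on the pooled data, so total successes = posterior α − prior α and total failures = posterior β − prior β.
Total across both batches: 15−3=12 defective items, 29−3=26 good items.
Subtract the first batch: 12−5=7 defective items and 26−4=22 good items.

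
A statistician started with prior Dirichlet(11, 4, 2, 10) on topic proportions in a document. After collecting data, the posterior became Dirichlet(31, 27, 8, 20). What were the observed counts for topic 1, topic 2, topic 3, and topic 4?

For a Dirichlet(α) prior with multinomial counts c, the posterior is Dirichlet(α + c) componentwise.
Counts are posterior − prior componentwise: 31−11=20, 27−4=23, 8−2=6, 20−10=10.

counts (20, 23, 6, 10)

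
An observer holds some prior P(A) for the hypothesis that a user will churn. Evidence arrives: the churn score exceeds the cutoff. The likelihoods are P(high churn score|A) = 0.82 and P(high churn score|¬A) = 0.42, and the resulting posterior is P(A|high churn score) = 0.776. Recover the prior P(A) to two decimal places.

In odds form, posterior odds = prior odds × likelihood ratio, so prior odds = posterior odds ÷ LR.
Posterior odds = 0.776/(1−0.776) = 3.4643. LR = 0.82/0.42 = 1.9524.
Prior odds = 3.4643/1.9524 = 1.7744, so P(A) = 1.7744/(1+1.7744) ≈ 0.64.

P(A) = 0.64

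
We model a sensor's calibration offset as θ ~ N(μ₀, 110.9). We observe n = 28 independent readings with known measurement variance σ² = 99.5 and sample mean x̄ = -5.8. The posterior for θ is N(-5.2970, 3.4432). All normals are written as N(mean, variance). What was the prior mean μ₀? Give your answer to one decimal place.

μ₀ = 10.4

With known observation variance, the Normal–Normal posterior has precision τ_n = τ₀ + n/σ² and mean μ_n = (τ₀μ₀ + (n/σ²)x̄)/τ_n.
Here τ₀ = 1/110.9 = 0.009017 and τ_data = 28/99.5 = 0.281407, so τ_n = 0.290424.
Rearranging for μ₀: μ₀ = (μ_n·τ_n − τ_data·x̄)/τ₀ = (-5.2970·0.290424 − 0.281407·-5.8) / 0.009017 = 0.093785/0.009017 ≈ 10.4.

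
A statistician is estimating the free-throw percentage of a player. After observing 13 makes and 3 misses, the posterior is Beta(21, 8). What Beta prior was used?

Beta(8, 5)

Beta is conjugate to the binomial likelihood: posterior = Beta(α+s, β+f).
Subtract the data counts: 21−13=8, 8−3=5.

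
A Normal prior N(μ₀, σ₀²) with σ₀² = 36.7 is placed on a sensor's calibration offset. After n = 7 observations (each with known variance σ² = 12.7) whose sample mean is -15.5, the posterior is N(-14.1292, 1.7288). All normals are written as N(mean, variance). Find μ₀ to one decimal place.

μ₀ = 13.6

With known observation variance, the Normal–Normal posterior has precision τ_n = τ₀ + n/σ² and mean μ_n = (τ₀μ₀ + (n/σ²)x̄)/τ_n.
Here τ₀ = 1/36.7 = 0.027248 and τ_data = 7/12.7 = 0.551181, so τ_n = 0.578429.
Rearranging for μ₀: μ₀ = (μ_n·τ_n − τ_data·x̄)/τ₀ = (-14.1292·0.578429 − 0.551181·-15.5) / 0.027248 = 0.370566/0.027248 ≈ 13.6.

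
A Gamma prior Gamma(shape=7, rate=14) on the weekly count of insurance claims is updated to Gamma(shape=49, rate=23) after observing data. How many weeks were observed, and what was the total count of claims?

n = 9 weeks with total 42 claims

A Gamma(α, β) prior (rate parametrization) on a Poisson rate with n observations summing to S gives posterior Gamma(α+S, β+n).
Matching: Σxᵢ = 49 − 7 = 42 and n = 23 − 14 = 9.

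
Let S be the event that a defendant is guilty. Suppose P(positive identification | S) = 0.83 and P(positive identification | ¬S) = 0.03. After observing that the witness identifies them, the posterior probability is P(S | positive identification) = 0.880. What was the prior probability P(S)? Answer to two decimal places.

P(S) = 0.21

In odds form, posterior odds = prior odds × likelihood ratio, so prior odds = posterior odds ÷ LR.
Posterior odds = 0.880/(1−0.880) = 7.3333. LR = 0.83/0.03 = 27.6667.
Prior odds = 7.3333/27.6667 = 0.2651, so P(S) = 0.2651/(1+0.2651) ≈ 0.21.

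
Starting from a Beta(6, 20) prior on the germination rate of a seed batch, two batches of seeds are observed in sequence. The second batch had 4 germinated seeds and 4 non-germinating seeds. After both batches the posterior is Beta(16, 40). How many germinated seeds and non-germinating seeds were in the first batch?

6 germinated seeds and 16 non-germinating seeds

Sequential conjugate updates are equivalent to a single update on the pooled data, so total successes = posterior α − prior α and total failures = posterior β − prior β.
Total across both batches: 16−6=10 germinated seeds, 40−20=20 non-germinating seeds.
Subtract the second batch: 10−4=6 germinated seeds and 20−4=16 non-germinating seeds.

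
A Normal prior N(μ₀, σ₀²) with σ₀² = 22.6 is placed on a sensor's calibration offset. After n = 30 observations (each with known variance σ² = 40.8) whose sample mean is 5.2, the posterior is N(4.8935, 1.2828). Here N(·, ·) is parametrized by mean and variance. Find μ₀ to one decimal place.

μ₀ = -0.2

With known observation variance, the Normal–Normal posterior has precision τ_n = τ₀ + n/σ² and mean μ_n = (τ₀μ₀ + (n/σ²)x̄)/τ_n.
Here τ₀ = 1/22.6 = 0.044248 and τ_data = 30/40.8 = 0.735294, so τ_n = 0.779542.
Rearranging for μ₀: μ₀ = (μ_n·τ_n − τ_data·x̄)/τ₀ = (4.8935·0.779542 − 0.735294·5.2) / 0.044248 = -0.008840/0.044248 ≈ -0.2.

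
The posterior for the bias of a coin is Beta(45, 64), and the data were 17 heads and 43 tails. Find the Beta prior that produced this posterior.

Beta(28, 21)

A Beta(α, β) prior with s successes and f failures in binomial data gives a Beta(α+s, β+f) posterior.
Subtract the data counts: 45−17=28, 64−43=21.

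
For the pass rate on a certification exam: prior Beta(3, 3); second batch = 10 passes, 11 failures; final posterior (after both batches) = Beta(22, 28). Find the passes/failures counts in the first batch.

9 passes and 14 failures

Sequential conjugate updates are equivalent to a single update on the pooled data, so total successes = posterior α − prior α and total failures = posterior β − prior β.
Total across both batches: 22−3=19 passes, 28−3=25 failures.
Subtract the second batch: 19−10=9 passes and 25−11=14 failures.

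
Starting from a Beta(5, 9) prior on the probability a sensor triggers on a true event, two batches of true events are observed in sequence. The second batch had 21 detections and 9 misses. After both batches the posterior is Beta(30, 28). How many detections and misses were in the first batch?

Sequential conjugate updates are equivalent to a single update on the pooled data, so total successes = posterior α − prior α and total failures = posterior β − prior β.
Total across both batches: 30−5=25 detections, 28−9=19 misses.
Subtract the second batch: 25−21=4 detections and 19−9=10 misses.

4 detections and 10 misses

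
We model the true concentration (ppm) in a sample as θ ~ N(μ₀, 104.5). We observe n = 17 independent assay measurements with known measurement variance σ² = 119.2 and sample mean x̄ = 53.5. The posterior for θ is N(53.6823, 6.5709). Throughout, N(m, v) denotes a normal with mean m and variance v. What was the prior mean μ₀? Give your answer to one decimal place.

The posterior mean is a precision-weighted average: μ_n = (τ₀μ₀ + τ_data·x̄)/(τ₀+τ_data), with τ₀=1/σ₀² and τ_data=n/σ².
Here τ₀ = 1/104.5 = 0.009569 and τ_data = 17/119.2 = 0.142617, so τ_n = 0.152186.
Rearranging for μ₀: μ₀ = (μ_n·τ_n − τ_data·x̄)/τ₀ = (53.6823·0.152186 − 0.142617·53.5) / 0.009569 = 0.539685/0.009569 ≈ 56.4.

μ₀ = 56.4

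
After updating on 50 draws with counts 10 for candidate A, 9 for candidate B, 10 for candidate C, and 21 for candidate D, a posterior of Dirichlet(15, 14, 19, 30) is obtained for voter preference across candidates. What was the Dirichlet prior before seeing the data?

Dirichlet(5, 5, 9, 9)

For a Dirichlet(α) prior with multinomial counts c, the posterior is Dirichlet(α + c) componentwise.
Subtract each count from the matching posterior parameter: 15−10=5, 14−9=5, 19−10=9, 30−21=9.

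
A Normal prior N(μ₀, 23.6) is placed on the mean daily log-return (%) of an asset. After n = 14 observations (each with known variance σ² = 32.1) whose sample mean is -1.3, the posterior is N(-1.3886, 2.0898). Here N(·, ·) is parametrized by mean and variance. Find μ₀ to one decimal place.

μ₀ = -2.3

With known observation variance, the Normal–Normal posterior has precision τ_n = τ₀ + n/σ² and mean μ_n = (τ₀μ₀ + (n/σ²)x̄)/τ_n.
Here τ₀ = 1/23.6 = 0.042373 and τ_data = 14/32.1 = 0.436137, so τ_n = 0.478510.
Rearranging for μ₀: μ₀ = (μ_n·τ_n − τ_data·x̄)/τ₀ = (-1.3886·0.478510 − 0.436137·-1.3) / 0.042373 = -0.097481/0.042373 ≈ -2.3.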